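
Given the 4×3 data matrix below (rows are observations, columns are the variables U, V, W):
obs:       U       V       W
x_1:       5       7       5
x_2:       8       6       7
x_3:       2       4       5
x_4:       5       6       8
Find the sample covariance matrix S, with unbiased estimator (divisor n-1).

Step 1 — column means:
  mean(U) = (5 + 8 + 2 + 5) / 4 = 20/4 = 5
  mean(V) = (7 + 6 + 4 + 6) / 4 = 23/4 = 5.75
  mean(W) = (5 + 7 + 5 + 8) / 4 = 25/4 = 6.25

Step 2 — sample covariance S[i,j] = (1/(n-1)) · Σ_k (x_{k,i} - mean_i) · (x_{k,j} - mean_j), with n-1 = 3.
  S[U,U] = ((0)·(0) + (3)·(3) + (-3)·(-3) + (0)·(0)) / 3 = 18/3 = 6
  S[U,V] = ((0)·(1.25) + (3)·(0.25) + (-3)·(-1.75) + (0)·(0.25)) / 3 = 6/3 = 2
  S[U,W] = ((0)·(-1.25) + (3)·(0.75) + (-3)·(-1.25) + (0)·(1.75)) / 3 = 6/3 = 2
  S[V,V] = ((1.25)·(1.25) + (0.25)·(0.25) + (-1.75)·(-1.75) + (0.25)·(0.25)) / 3 = 4.75/3 = 1.5833
  S[V,W] = ((1.25)·(-1.25) + (0.25)·(0.75) + (-1.75)·(-1.25) + (0.25)·(1.75)) / 3 = 1.25/3 = 0.4167
  S[W,W] = ((-1.25)·(-1.25) + (0.75)·(0.75) + (-1.25)·(-1.25) + (1.75)·(1.75)) / 3 = 6.75/3 = 2.25

S is symmetric (S[j,i] = S[i,j]). Assembling:

S = [[6, 2, 2],
 [2, 1.5833, 0.4167],
 [2, 0.4167, 2.25]]


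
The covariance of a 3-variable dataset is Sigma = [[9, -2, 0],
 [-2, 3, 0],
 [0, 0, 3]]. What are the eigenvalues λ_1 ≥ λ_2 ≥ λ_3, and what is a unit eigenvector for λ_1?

Step 1 — characteristic polynomial p(λ) = det(λI - Sigma) = λ³ - tr·λ² + c_1·λ - det, where tr = trace, c_1 = sum of the principal 2×2 minors, det = det(Sigma):
  tr = 9 + 3 + 3 = 15,
  c_1 = (9·3 - (-2)²) + (9·3 - (0)²) + (3·3 - (0)²) = 23 + 27 + 9 = 59,
  det = 9·(3·3 - (0)²) - (-2)·((-2)·3 - (0)·(0)) + (0)·((-2)·(0) - 3·(0)) = 9·(9) - (-2)·(-6) + (0)·(0) = 69.
  So p(λ) = λ³ - 15λ² + 59λ - 69.
Step 2 — look for an integer root (rational root theorem: any rational root is an integer divisor of 69). Testing λ = 3:
  p(3) = 27 - 135 + 177 - 69 = 0  ✓
  Dividing out (λ - 3): p(λ) = (λ - 3)(λ² - 12λ + 23).
Step 3 — remaining eigenvalues from the quadratic λ² - 12λ + 23 = 0:
  Δ = 12² - 4·23 = 144 - 92 = 52,  λ = (12 ± √52)/2 = (12 ± 7.2111)/2 ≈ 9.6056 or 2.3944.
  Sorted: λ_1 = 9.6056,  λ_2 = 3,  λ_3 = 2.3944  (check: sum = 15 = tr ✓).

Step 4 — unit eigenvector for λ_1 ≈ 9.6056: v spans the null space of (Sigma - λ_1 I), whose rows are
  r_1 = (-0.6056, -2, 0),  r_2 = (-2, -6.6056, 0),  r_3 = (0, 0, -6.6056).
  v is orthogonal to every row, so take v ∝ r_1 × r_3 = ((-2)·(-6.6056) - (0)·(0), (0)·(0) - (-0.6056)·(-6.6056), (-0.6056)·(0) - (-2)·(0)) ≈ (13.2111, -4, 0).
  Let u = (13.2111, -4, 0).
  ||u|| = √((13.2111)² + (-4)² + (0)²) = √(190.5332) ≈ 13.8034,  v_1 = u/||u|| ≈ (0.9571, -0.2898, 0) (||v_1|| = 1).

λ_1 = 9.6056,  λ_2 = 3,  λ_3 = 2.3944;  v_1 ≈ (0.9571, -0.2898, 0)


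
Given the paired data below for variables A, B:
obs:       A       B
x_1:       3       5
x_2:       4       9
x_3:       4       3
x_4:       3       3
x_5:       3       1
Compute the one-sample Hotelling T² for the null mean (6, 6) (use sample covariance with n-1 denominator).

Step 1 — sample mean vector:
  mean(A) = (3 + 4 + 4 + 3 + 3) / 5 = 17/5 = 3.4
  mean(B) = (5 + 9 + 3 + 3 + 1) / 5 = 21/5 = 4.2
  x̄ = (3.4, 4.2),  deviation x̄ - mu_0 = (3.4, 4.2) - (6, 6) = (-2.6, -1.8).

Step 2 — sample covariance matrix, S[i,j] = (1/(n-1)) · Σ_k (x_{k,i} - mean_i) · (x_{k,j} - mean_j), divisor n-1 = 4:
  S[A,A] = ((-0.4)·(-0.4) + (0.6)·(0.6) + (0.6)·(0.6) + (-0.4)·(-0.4) + (-0.4)·(-0.4)) / 4 = 1.2/4 = 0.3
  S[A,B] = ((-0.4)·(0.8) + (0.6)·(4.8) + (0.6)·(-1.2) + (-0.4)·(-1.2) + (-0.4)·(-3.2)) / 4 = 3.6/4 = 0.9
  S[B,B] = ((0.8)·(0.8) + (4.8)·(4.8) + (-1.2)·(-1.2) + (-1.2)·(-1.2) + (-3.2)·(-3.2)) / 4 = 36.8/4 = 9.2
  S = [[0.3, 0.9],
 [0.9, 9.2]].

Step 3 — invert S. det(S) = 0.3·9.2 - (0.9)² = 1.95.
  S^{-1} = (1/det) · [[d, -b], [-b, a]] = [[4.7179, -0.4615],
 [-0.4615, 0.1538]].

Step 4 — quadratic form (x̄ - mu_0)^T · S^{-1} · (x̄ - mu_0):
  S^{-1} · (x̄ - mu_0) = (-11.4359, 0.9231),
  (x̄ - mu_0)^T · [...] = (-2.6)·(-11.4359) + (-1.8)·(0.9231) = 28.0718.

Step 5 — scale by n: T² = 5 · 28.0718 = 140.359.

T² ≈ 140.359


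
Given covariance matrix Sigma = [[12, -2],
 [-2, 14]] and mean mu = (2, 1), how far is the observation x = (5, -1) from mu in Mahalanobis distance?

Step 1 — centre the observation: (x - mu) = (3, -2).

Step 2 — invert Sigma. det(Sigma) = 12·14 - (-2)² = 164.
  Sigma^{-1} = (1/det) · [[d, -b], [-b, a]] = [[0.0854, 0.0122],
 [0.0122, 0.0732]].

Step 3 — form the quadratic (x - mu)^T · Sigma^{-1} · (x - mu):
  Sigma^{-1} · (x - mu) = (0.2317, -0.1098).
  (x - mu)^T · [Sigma^{-1} · (x - mu)] = (3)·(0.2317) + (-2)·(-0.1098) = 0.9146.

Step 4 — take square root: d = √(0.9146) ≈ 0.9564.

d(x, mu) = √(0.9146) ≈ 0.9564


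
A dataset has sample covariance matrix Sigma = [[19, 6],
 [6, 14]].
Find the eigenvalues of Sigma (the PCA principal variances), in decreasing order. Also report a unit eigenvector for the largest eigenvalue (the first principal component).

Step 1 — characteristic polynomial of 2×2 Sigma:
  det(Sigma - λI) = λ² - trace · λ + det = 0.
  trace = 19 + 14 = 33, det = 19·14 - (6)² = 230.
Step 2 — discriminant:
  Δ = trace² - 4·det = 1089 - 920 = 169.
Step 3 — eigenvalues:
  λ = (trace ± √Δ)/2 = (33 ± 13)/2,
  λ_1 = 23,  λ_2 = 10.

Step 4 — unit eigenvector for λ_1: solve (Sigma - λ_1 I)v = 0. First row:
  (19 - 23)·v_x + (6)·v_y = 0, i.e. (-4)·v_x + (6)·v_y = 0,
  so v ∝ (b, λ_1 - a) = (6, 4) = u.
  ||u|| = √((6)² + (4)²) = √(52) ≈ 7.2111,
  v_1 = u/||u|| ≈ (0.8321, 0.5547) (||v_1|| = 1).

λ_1 = 23,  λ_2 = 10;  v_1 ≈ (0.8321, 0.5547)


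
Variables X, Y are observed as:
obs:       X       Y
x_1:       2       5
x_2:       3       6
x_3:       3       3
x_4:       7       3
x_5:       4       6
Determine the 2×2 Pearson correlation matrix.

Step 1 — column means:
  mean(X) = (2 + 3 + 3 + 7 + 4) / 5 = 19/5 = 3.8
  mean(Y) = (5 + 6 + 3 + 3 + 6) / 5 = 23/5 = 4.6

Step 2 — sample variances and covariances s[i,j] = (1/(n-1)) · Σ_k (x_{k,i} - mean_i) · (x_{k,j} - mean_j), with n-1 = 4:
  s[X,X] = ((-1.8)·(-1.8) + (-0.8)·(-0.8) + (-0.8)·(-0.8) + (3.2)·(3.2) + (0.2)·(0.2)) / 4 = 14.8/4 = 3.7
  s[X,Y] = ((-1.8)·(0.4) + (-0.8)·(1.4) + (-0.8)·(-1.6) + (3.2)·(-1.6) + (0.2)·(1.4)) / 4 = -5.4/4 = -1.35
  s[Y,Y] = ((0.4)·(0.4) + (1.4)·(1.4) + (-1.6)·(-1.6) + (-1.6)·(-1.6) + (1.4)·(1.4)) / 4 = 9.2/4 = 2.3
  Sample standard deviations s_i = √(s[i,i]):
  s(X) = √(3.7) = 1.9235
  s(Y) = √(2.3) = 1.5166

Step 3 — r_{ij} = s_{ij} / (s_i · s_j):
  r[X,X] = 1 (diagonal).
  r[X,Y] = -1.35 / (1.9235 · 1.5166) = -1.35 / 2.9172 = -0.4628
  r[Y,Y] = 1 (diagonal).

R is symmetric with unit diagonal. Assembling:

R = [[1, -0.4628],
 [-0.4628, 1]]


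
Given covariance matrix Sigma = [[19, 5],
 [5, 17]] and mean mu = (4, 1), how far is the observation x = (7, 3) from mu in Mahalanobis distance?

Step 1 — centre the observation: (x - mu) = (3, 2).

Step 2 — invert Sigma. det(Sigma) = 19·17 - (5)² = 298.
  Sigma^{-1} = (1/det) · [[d, -b], [-b, a]] = [[0.057, -0.0168],
 [-0.0168, 0.0638]].

Step 3 — form the quadratic (x - mu)^T · Sigma^{-1} · (x - mu):
  Sigma^{-1} · (x - mu) = (0.1376, 0.0772).
  (x - mu)^T · [Sigma^{-1} · (x - mu)] = (3)·(0.1376) + (2)·(0.0772) = 0.5671.

Step 4 — take square root: d = √(0.5671) ≈ 0.7531.

d(x, mu) = √(0.5671) ≈ 0.7531


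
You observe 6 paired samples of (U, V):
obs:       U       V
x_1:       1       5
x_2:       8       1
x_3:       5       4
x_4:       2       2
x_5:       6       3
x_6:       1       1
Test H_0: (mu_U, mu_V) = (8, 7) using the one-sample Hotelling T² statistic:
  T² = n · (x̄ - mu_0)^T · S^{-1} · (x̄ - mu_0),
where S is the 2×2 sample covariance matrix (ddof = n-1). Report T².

Step 1 — sample mean vector:
  mean(U) = (1 + 8 + 5 + 2 + 6 + 1) / 6 = 23/6 = 3.8333
  mean(V) = (5 + 1 + 4 + 2 + 3 + 1) / 6 = 16/6 = 2.6667
  x̄ = (3.8333, 2.6667),  deviation x̄ - mu_0 = (3.8333, 2.6667) - (8, 7) = (-4.1667, -4.3333).

Step 2 — sample covariance matrix, S[i,j] = (1/(n-1)) · Σ_k (x_{k,i} - mean_i) · (x_{k,j} - mean_j), divisor n-1 = 5:
  S[U,U] = ((-2.8333)·(-2.8333) + (4.1667)·(4.1667) + (1.1667)·(1.1667) + (-1.8333)·(-1.8333) + (2.1667)·(2.1667) + (-2.8333)·(-2.8333)) / 5 = 42.8333/5 = 8.5667
  S[U,V] = ((-2.8333)·(2.3333) + (4.1667)·(-1.6667) + (1.1667)·(1.3333) + (-1.8333)·(-0.6667) + (2.1667)·(0.3333) + (-2.8333)·(-1.6667)) / 5 = -5.3333/5 = -1.0667
  S[V,V] = ((2.3333)·(2.3333) + (-1.6667)·(-1.6667) + (1.3333)·(1.3333) + (-0.6667)·(-0.6667) + (0.3333)·(0.3333) + (-1.6667)·(-1.6667)) / 5 = 13.3333/5 = 2.6667
  S = [[8.5667, -1.0667],
 [-1.0667, 2.6667]].

Step 3 — invert S. det(S) = 8.5667·2.6667 - (-1.0667)² = 21.7067.
  S^{-1} = (1/det) · [[d, -b], [-b, a]] = [[0.1229, 0.0491],
 [0.0491, 0.3947]].

Step 4 — quadratic form (x̄ - mu_0)^T · S^{-1} · (x̄ - mu_0):
  S^{-1} · (x̄ - mu_0) = (-0.7248, -1.9149),
  (x̄ - mu_0)^T · [...] = (-4.1667)·(-0.7248) + (-4.3333)·(-1.9149) = 11.3181.

Step 5 — scale by n: T² = 6 · 11.3181 = 67.9085.

T² ≈ 67.9085


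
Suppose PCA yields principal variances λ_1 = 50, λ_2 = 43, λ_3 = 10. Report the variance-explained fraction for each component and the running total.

Step 1 — total variance = trace(Sigma) = Σ λ_i = 50 + 43 + 10 = 103.

Step 2 — fraction explained by component i = λ_i / Σ λ:
  PC1: 50/103 = 0.4854
  PC2: 43/103 = 0.4175
  PC3: 10/103 = 0.0971

Step 3 — cumulative fraction after k components = (λ_1 + ... + λ_k) / Σ λ:
  k = 1: 50/103 = 0.4854
  k = 2: (50 + 43)/103 = 93/103 = 0.9029
  k = 3: (50 + 43 + 10)/103 = 103/103 = 1

Summary (fraction, with percent):

explained: PC1 0.4854 (48.54%), PC2 0.4175 (41.75%), PC3 0.0971 (9.71%);  cumulative: 0.4854, 0.9029, 1


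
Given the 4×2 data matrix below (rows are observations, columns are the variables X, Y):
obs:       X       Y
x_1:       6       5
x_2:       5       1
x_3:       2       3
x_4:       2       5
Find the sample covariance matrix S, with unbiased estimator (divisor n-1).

Step 1 — column means:
  mean(X) = (6 + 5 + 2 + 2) / 4 = 15/4 = 3.75
  mean(Y) = (5 + 1 + 3 + 5) / 4 = 14/4 = 3.5

Step 2 — sample covariance S[i,j] = (1/(n-1)) · Σ_k (x_{k,i} - mean_i) · (x_{k,j} - mean_j), with n-1 = 3.
  S[X,X] = ((2.25)·(2.25) + (1.25)·(1.25) + (-1.75)·(-1.75) + (-1.75)·(-1.75)) / 3 = 12.75/3 = 4.25
  S[X,Y] = ((2.25)·(1.5) + (1.25)·(-2.5) + (-1.75)·(-0.5) + (-1.75)·(1.5)) / 3 = -1.5/3 = -0.5
  S[Y,Y] = ((1.5)·(1.5) + (-2.5)·(-2.5) + (-0.5)·(-0.5) + (1.5)·(1.5)) / 3 = 11/3 = 3.6667

S is symmetric (S[j,i] = S[i,j]). Assembling:

S = [[4.25, -0.5],
 [-0.5, 3.6667]]


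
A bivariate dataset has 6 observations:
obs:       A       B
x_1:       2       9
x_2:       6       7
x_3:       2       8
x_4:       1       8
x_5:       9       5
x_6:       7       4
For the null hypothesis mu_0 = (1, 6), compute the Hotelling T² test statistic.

Step 1 — sample mean vector:
  mean(A) = (2 + 6 + 2 + 1 + 9 + 7) / 6 = 27/6 = 4.5
  mean(B) = (9 + 7 + 8 + 8 + 5 + 4) / 6 = 41/6 = 6.8333
  x̄ = (4.5, 6.8333),  deviation x̄ - mu_0 = (4.5, 6.8333) - (1, 6) = (3.5, 0.8333).

Step 2 — sample covariance matrix, S[i,j] = (1/(n-1)) · Σ_k (x_{k,i} - mean_i) · (x_{k,j} - mean_j), divisor n-1 = 5:
  S[A,A] = ((-2.5)·(-2.5) + (1.5)·(1.5) + (-2.5)·(-2.5) + (-3.5)·(-3.5) + (4.5)·(4.5) + (2.5)·(2.5)) / 5 = 53.5/5 = 10.7
  S[A,B] = ((-2.5)·(2.1667) + (1.5)·(0.1667) + (-2.5)·(1.1667) + (-3.5)·(1.1667) + (4.5)·(-1.8333) + (2.5)·(-2.8333)) / 5 = -27.5/5 = -5.5
  S[B,B] = ((2.1667)·(2.1667) + (0.1667)·(0.1667) + (1.1667)·(1.1667) + (1.1667)·(1.1667) + (-1.8333)·(-1.8333) + (-2.8333)·(-2.8333)) / 5 = 18.8333/5 = 3.7667
  S = [[10.7, -5.5],
 [-5.5, 3.7667]].

Step 3 — invert S. det(S) = 10.7·3.7667 - (-5.5)² = 10.0533.
  S^{-1} = (1/det) · [[d, -b], [-b, a]] = [[0.3747, 0.5471],
 [0.5471, 1.0643]].

Step 4 — quadratic form (x̄ - mu_0)^T · S^{-1} · (x̄ - mu_0):
  S^{-1} · (x̄ - mu_0) = (1.7672, 2.8017),
  (x̄ - mu_0)^T · [...] = (3.5)·(1.7672) + (0.8333)·(2.8017) = 8.5201.

Step 5 — scale by n: T² = 6 · 8.5201 = 51.1207.

T² ≈ 51.1207


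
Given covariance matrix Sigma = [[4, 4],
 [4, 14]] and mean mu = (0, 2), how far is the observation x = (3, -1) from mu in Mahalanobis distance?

Step 1 — centre the observation: (x - mu) = (3, -3).

Step 2 — invert Sigma. det(Sigma) = 4·14 - (4)² = 40.
  Sigma^{-1} = (1/det) · [[d, -b], [-b, a]] = [[0.35, -0.1],
 [-0.1, 0.1]].

Step 3 — form the quadratic (x - mu)^T · Sigma^{-1} · (x - mu):
  Sigma^{-1} · (x - mu) = (1.35, -0.6).
  (x - mu)^T · [Sigma^{-1} · (x - mu)] = (3)·(1.35) + (-3)·(-0.6) = 5.85.

Step 4 — take square root: d = √(5.85) ≈ 2.4187.

d(x, mu) = √(5.85) ≈ 2.4187


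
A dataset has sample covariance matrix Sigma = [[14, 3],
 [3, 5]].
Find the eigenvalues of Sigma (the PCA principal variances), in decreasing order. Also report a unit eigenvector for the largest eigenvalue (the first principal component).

Step 1 — characteristic polynomial of 2×2 Sigma:
  det(Sigma - λI) = λ² - trace · λ + det = 0.
  trace = 14 + 5 = 19, det = 14·5 - (3)² = 61.
Step 2 — discriminant:
  Δ = trace² - 4·det = 361 - 244 = 117.
Step 3 — eigenvalues:
  λ = (trace ± √Δ)/2 = (19 ± 10.8167)/2,
  λ_1 = 14.9083,  λ_2 = 4.0917.

Step 4 — unit eigenvector for λ_1: solve (Sigma - λ_1 I)v = 0. First row:
  (14 - 14.9083)·v_x + (3)·v_y = 0, i.e. (-0.9083)·v_x + (3)·v_y = 0,
  so v ∝ (b, λ_1 - a) = (3, 0.9083) = u.
  ||u|| = √((3)² + (0.9083)²) = √(9.8251) ≈ 3.1345,
  v_1 = u/||u|| ≈ (0.9571, 0.2898) (||v_1|| = 1).

λ_1 = 14.9083,  λ_2 = 4.0917;  v_1 ≈ (0.9571, 0.2898)


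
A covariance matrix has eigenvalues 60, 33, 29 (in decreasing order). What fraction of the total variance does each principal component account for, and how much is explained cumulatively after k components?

Step 1 — total variance = trace(Sigma) = Σ λ_i = 60 + 33 + 29 = 122.

Step 2 — fraction explained by component i = λ_i / Σ λ:
  PC1: 60/122 = 0.4918
  PC2: 33/122 = 0.2705
  PC3: 29/122 = 0.2377

Step 3 — cumulative fraction after k components = (λ_1 + ... + λ_k) / Σ λ:
  k = 1: 60/122 = 0.4918
  k = 2: (60 + 33)/122 = 93/122 = 0.7623
  k = 3: (60 + 33 + 29)/122 = 122/122 = 1

Summary (fraction, with percent):

explained: PC1 0.4918 (49.18%), PC2 0.2705 (27.05%), PC3 0.2377 (23.77%);  cumulative: 0.4918, 0.7623, 1


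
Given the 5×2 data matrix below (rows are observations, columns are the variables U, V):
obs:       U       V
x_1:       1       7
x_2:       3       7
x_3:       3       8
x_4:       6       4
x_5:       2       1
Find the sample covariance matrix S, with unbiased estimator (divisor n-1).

Step 1 — column means:
  mean(U) = (1 + 3 + 3 + 6 + 2) / 5 = 15/5 = 3
  mean(V) = (7 + 7 + 8 + 4 + 1) / 5 = 27/5 = 5.4

Step 2 — sample covariance S[i,j] = (1/(n-1)) · Σ_k (x_{k,i} - mean_i) · (x_{k,j} - mean_j), with n-1 = 4.
  S[U,U] = ((-2)·(-2) + (0)·(0) + (0)·(0) + (3)·(3) + (-1)·(-1)) / 4 = 14/4 = 3.5
  S[U,V] = ((-2)·(1.6) + (0)·(1.6) + (0)·(2.6) + (3)·(-1.4) + (-1)·(-4.4)) / 4 = -3/4 = -0.75
  S[V,V] = ((1.6)·(1.6) + (1.6)·(1.6) + (2.6)·(2.6) + (-1.4)·(-1.4) + (-4.4)·(-4.4)) / 4 = 33.2/4 = 8.3

S is symmetric (S[j,i] = S[i,j]). Assembling:

S = [[3.5, -0.75],
 [-0.75, 8.3]]


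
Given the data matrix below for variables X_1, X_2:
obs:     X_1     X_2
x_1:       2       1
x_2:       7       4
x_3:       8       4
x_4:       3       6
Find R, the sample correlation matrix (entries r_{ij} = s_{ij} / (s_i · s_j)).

Step 1 — column means:
  mean(X_1) = (2 + 7 + 8 + 3) / 4 = 20/4 = 5
  mean(X_2) = (1 + 4 + 4 + 6) / 4 = 15/4 = 3.75

Step 2 — sample variances and covariances s[i,j] = (1/(n-1)) · Σ_k (x_{k,i} - mean_i) · (x_{k,j} - mean_j), with n-1 = 3:
  s[X_1,X_1] = ((-3)·(-3) + (2)·(2) + (3)·(3) + (-2)·(-2)) / 3 = 26/3 = 8.6667
  s[X_1,X_2] = ((-3)·(-2.75) + (2)·(0.25) + (3)·(0.25) + (-2)·(2.25)) / 3 = 5/3 = 1.6667
  s[X_2,X_2] = ((-2.75)·(-2.75) + (0.25)·(0.25) + (0.25)·(0.25) + (2.25)·(2.25)) / 3 = 12.75/3 = 4.25
  Sample standard deviations s_i = √(s[i,i]):
  s(X_1) = √(8.6667) = 2.9439
  s(X_2) = √(4.25) = 2.0616

Step 3 — r_{ij} = s_{ij} / (s_i · s_j):
  r[X_1,X_1] = 1 (diagonal).
  r[X_1,X_2] = 1.6667 / (2.9439 · 2.0616) = 1.6667 / 6.069 = 0.2746
  r[X_2,X_2] = 1 (diagonal).

R is symmetric with unit diagonal. Assembling:

R = [[1, 0.2746],
 [0.2746, 1]]


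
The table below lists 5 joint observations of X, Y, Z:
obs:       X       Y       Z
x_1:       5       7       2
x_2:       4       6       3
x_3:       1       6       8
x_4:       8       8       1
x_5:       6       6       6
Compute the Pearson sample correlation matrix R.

Step 1 — column means:
  mean(X) = (5 + 4 + 1 + 8 + 6) / 5 = 24/5 = 4.8
  mean(Y) = (7 + 6 + 6 + 8 + 6) / 5 = 33/5 = 6.6
  mean(Z) = (2 + 3 + 8 + 1 + 6) / 5 = 20/5 = 4

Step 2 — sample variances and covariances s[i,j] = (1/(n-1)) · Σ_k (x_{k,i} - mean_i) · (x_{k,j} - mean_j), with n-1 = 4:
  s[X,X] = ((0.2)·(0.2) + (-0.8)·(-0.8) + (-3.8)·(-3.8) + (3.2)·(3.2) + (1.2)·(1.2)) / 4 = 26.8/4 = 6.7
  s[X,Y] = ((0.2)·(0.4) + (-0.8)·(-0.6) + (-3.8)·(-0.6) + (3.2)·(1.4) + (1.2)·(-0.6)) / 4 = 6.6/4 = 1.65
  s[X,Z] = ((0.2)·(-2) + (-0.8)·(-1) + (-3.8)·(4) + (3.2)·(-3) + (1.2)·(2)) / 4 = -22/4 = -5.5
  s[Y,Y] = ((0.4)·(0.4) + (-0.6)·(-0.6) + (-0.6)·(-0.6) + (1.4)·(1.4) + (-0.6)·(-0.6)) / 4 = 3.2/4 = 0.8
  s[Y,Z] = ((0.4)·(-2) + (-0.6)·(-1) + (-0.6)·(4) + (1.4)·(-3) + (-0.6)·(2)) / 4 = -8/4 = -2
  s[Z,Z] = ((-2)·(-2) + (-1)·(-1) + (4)·(4) + (-3)·(-3) + (2)·(2)) / 4 = 34/4 = 8.5
  Sample standard deviations s_i = √(s[i,i]):
  s(X) = √(6.7) = 2.5884
  s(Y) = √(0.8) = 0.8944
  s(Z) = √(8.5) = 2.9155

Step 3 — r_{ij} = s_{ij} / (s_i · s_j):
  r[X,X] = 1 (diagonal).
  r[X,Y] = 1.65 / (2.5884 · 0.8944) = 1.65 / 2.3152 = 0.7127
  r[X,Z] = -5.5 / (2.5884 · 2.9155) = -5.5 / 7.5465 = -0.7288
  r[Y,Y] = 1 (diagonal).
  r[Y,Z] = -2 / (0.8944 · 2.9155) = -2 / 2.6077 = -0.767
  r[Z,Z] = 1 (diagonal).

R is symmetric with unit diagonal. Assembling:

R = [[1, 0.7127, -0.7288],
 [0.7127, 1, -0.767],
 [-0.7288, -0.767, 1]]


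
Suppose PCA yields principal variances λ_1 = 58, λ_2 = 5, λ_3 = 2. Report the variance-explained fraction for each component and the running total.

Step 1 — total variance = trace(Sigma) = Σ λ_i = 58 + 5 + 2 = 65.

Step 2 — fraction explained by component i = λ_i / Σ λ:
  PC1: 58/65 = 0.8923
  PC2: 5/65 = 0.0769
  PC3: 2/65 = 0.0308

Step 3 — cumulative fraction after k components = (λ_1 + ... + λ_k) / Σ λ:
  k = 1: 58/65 = 0.8923
  k = 2: (58 + 5)/65 = 63/65 = 0.9692
  k = 3: (58 + 5 + 2)/65 = 65/65 = 1

Summary (fraction, with percent):

explained: PC1 0.8923 (89.23%), PC2 0.0769 (7.69%), PC3 0.0308 (3.08%);  cumulative: 0.8923, 0.9692, 1


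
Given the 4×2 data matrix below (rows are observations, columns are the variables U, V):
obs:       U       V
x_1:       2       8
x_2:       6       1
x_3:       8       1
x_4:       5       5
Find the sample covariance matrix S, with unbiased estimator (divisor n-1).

Step 1 — column means:
  mean(U) = (2 + 6 + 8 + 5) / 4 = 21/4 = 5.25
  mean(V) = (8 + 1 + 1 + 5) / 4 = 15/4 = 3.75

Step 2 — sample covariance S[i,j] = (1/(n-1)) · Σ_k (x_{k,i} - mean_i) · (x_{k,j} - mean_j), with n-1 = 3.
  S[U,U] = ((-3.25)·(-3.25) + (0.75)·(0.75) + (2.75)·(2.75) + (-0.25)·(-0.25)) / 3 = 18.75/3 = 6.25
  S[U,V] = ((-3.25)·(4.25) + (0.75)·(-2.75) + (2.75)·(-2.75) + (-0.25)·(1.25)) / 3 = -23.75/3 = -7.9167
  S[V,V] = ((4.25)·(4.25) + (-2.75)·(-2.75) + (-2.75)·(-2.75) + (1.25)·(1.25)) / 3 = 34.75/3 = 11.5833

S is symmetric (S[j,i] = S[i,j]). Assembling:

S = [[6.25, -7.9167],
 [-7.9167, 11.5833]]


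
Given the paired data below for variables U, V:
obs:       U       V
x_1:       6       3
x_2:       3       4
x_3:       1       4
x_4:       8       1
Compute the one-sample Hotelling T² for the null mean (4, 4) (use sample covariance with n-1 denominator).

Step 1 — sample mean vector:
  mean(U) = (6 + 3 + 1 + 8) / 4 = 18/4 = 4.5
  mean(V) = (3 + 4 + 4 + 1) / 4 = 12/4 = 3
  x̄ = (4.5, 3),  deviation x̄ - mu_0 = (4.5, 3) - (4, 4) = (0.5, -1).

Step 2 — sample covariance matrix, S[i,j] = (1/(n-1)) · Σ_k (x_{k,i} - mean_i) · (x_{k,j} - mean_j), divisor n-1 = 3:
  S[U,U] = ((1.5)·(1.5) + (-1.5)·(-1.5) + (-3.5)·(-3.5) + (3.5)·(3.5)) / 3 = 29/3 = 9.6667
  S[U,V] = ((1.5)·(0) + (-1.5)·(1) + (-3.5)·(1) + (3.5)·(-2)) / 3 = -12/3 = -4
  S[V,V] = ((0)·(0) + (1)·(1) + (1)·(1) + (-2)·(-2)) / 3 = 6/3 = 2
  S = [[9.6667, -4],
 [-4, 2]].

Step 3 — invert S. det(S) = 9.6667·2 - (-4)² = 3.3333.
  S^{-1} = (1/det) · [[d, -b], [-b, a]] = [[0.6, 1.2],
 [1.2, 2.9]].

Step 4 — quadratic form (x̄ - mu_0)^T · S^{-1} · (x̄ - mu_0):
  S^{-1} · (x̄ - mu_0) = (-0.9, -2.3),
  (x̄ - mu_0)^T · [...] = (0.5)·(-0.9) + (-1)·(-2.3) = 1.85.

Step 5 — scale by n: T² = 4 · 1.85 = 7.4.

T² ≈ 7.4


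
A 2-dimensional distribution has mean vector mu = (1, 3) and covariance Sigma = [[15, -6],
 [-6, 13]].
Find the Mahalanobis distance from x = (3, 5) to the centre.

Step 1 — centre the observation: (x - mu) = (2, 2).

Step 2 — invert Sigma. det(Sigma) = 15·13 - (-6)² = 159.
  Sigma^{-1} = (1/det) · [[d, -b], [-b, a]] = [[0.0818, 0.0377],
 [0.0377, 0.0943]].

Step 3 — form the quadratic (x - mu)^T · Sigma^{-1} · (x - mu):
  Sigma^{-1} · (x - mu) = (0.239, 0.2642).
  (x - mu)^T · [Sigma^{-1} · (x - mu)] = (2)·(0.239) + (2)·(0.2642) = 1.0063.

Step 4 — take square root: d = √(1.0063) ≈ 1.0031.

d(x, mu) = √(1.0063) ≈ 1.0031


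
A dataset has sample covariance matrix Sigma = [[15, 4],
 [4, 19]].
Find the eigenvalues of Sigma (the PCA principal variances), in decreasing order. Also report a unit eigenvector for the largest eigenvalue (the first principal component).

Step 1 — characteristic polynomial of 2×2 Sigma:
  det(Sigma - λI) = λ² - trace · λ + det = 0.
  trace = 15 + 19 = 34, det = 15·19 - (4)² = 269.
Step 2 — discriminant:
  Δ = trace² - 4·det = 1156 - 1076 = 80.
Step 3 — eigenvalues:
  λ = (trace ± √Δ)/2 = (34 ± 8.9443)/2,
  λ_1 = 21.4721,  λ_2 = 12.5279.

Step 4 — unit eigenvector for λ_1: solve (Sigma - λ_1 I)v = 0. First row:
  (15 - 21.4721)·v_x + (4)·v_y = 0, i.e. (-6.4721)·v_x + (4)·v_y = 0,
  so v ∝ (b, λ_1 - a) = (4, 6.4721) = u.
  ||u|| = √((4)² + (6.4721)²) = √(57.8885) ≈ 7.6085,
  v_1 = u/||u|| ≈ (0.5257, 0.8507) (||v_1|| = 1).

λ_1 = 21.4721,  λ_2 = 12.5279;  v_1 ≈ (0.5257, 0.8507)


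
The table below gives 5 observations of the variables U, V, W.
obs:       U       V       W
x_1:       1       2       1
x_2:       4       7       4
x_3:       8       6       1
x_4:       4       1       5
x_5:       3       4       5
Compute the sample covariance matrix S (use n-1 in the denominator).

Step 1 — column means:
  mean(U) = (1 + 4 + 8 + 4 + 3) / 5 = 20/5 = 4
  mean(V) = (2 + 7 + 6 + 1 + 4) / 5 = 20/5 = 4
  mean(W) = (1 + 4 + 1 + 5 + 5) / 5 = 16/5 = 3.2

Step 2 — sample covariance S[i,j] = (1/(n-1)) · Σ_k (x_{k,i} - mean_i) · (x_{k,j} - mean_j), with n-1 = 4.
  S[U,U] = ((-3)·(-3) + (0)·(0) + (4)·(4) + (0)·(0) + (-1)·(-1)) / 4 = 26/4 = 6.5
  S[U,V] = ((-3)·(-2) + (0)·(3) + (4)·(2) + (0)·(-3) + (-1)·(0)) / 4 = 14/4 = 3.5
  S[U,W] = ((-3)·(-2.2) + (0)·(0.8) + (4)·(-2.2) + (0)·(1.8) + (-1)·(1.8)) / 4 = -4/4 = -1
  S[V,V] = ((-2)·(-2) + (3)·(3) + (2)·(2) + (-3)·(-3) + (0)·(0)) / 4 = 26/4 = 6.5
  S[V,W] = ((-2)·(-2.2) + (3)·(0.8) + (2)·(-2.2) + (-3)·(1.8) + (0)·(1.8)) / 4 = -3/4 = -0.75
  S[W,W] = ((-2.2)·(-2.2) + (0.8)·(0.8) + (-2.2)·(-2.2) + (1.8)·(1.8) + (1.8)·(1.8)) / 4 = 16.8/4 = 4.2

S is symmetric (S[j,i] = S[i,j]). Assembling:

S = [[6.5, 3.5, -1],
 [3.5, 6.5, -0.75],
 [-1, -0.75, 4.2]]


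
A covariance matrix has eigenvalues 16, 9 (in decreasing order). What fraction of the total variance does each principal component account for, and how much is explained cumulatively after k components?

Step 1 — total variance = trace(Sigma) = Σ λ_i = 16 + 9 = 25.

Step 2 — fraction explained by component i = λ_i / Σ λ:
  PC1: 16/25 = 0.64
  PC2: 9/25 = 0.36

Step 3 — cumulative fraction after k components = (λ_1 + ... + λ_k) / Σ λ:
  k = 1: 16/25 = 0.64
  k = 2: (16 + 9)/25 = 25/25 = 1

Summary (fraction, with percent):

explained: PC1 0.64 (64%), PC2 0.36 (36%);  cumulative: 0.64, 1


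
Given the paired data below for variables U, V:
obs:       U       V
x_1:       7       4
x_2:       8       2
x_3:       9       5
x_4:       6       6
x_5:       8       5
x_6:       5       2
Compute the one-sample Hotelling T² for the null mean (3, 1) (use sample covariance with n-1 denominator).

Step 1 — sample mean vector:
  mean(U) = (7 + 8 + 9 + 6 + 8 + 5) / 6 = 43/6 = 7.1667
  mean(V) = (4 + 2 + 5 + 6 + 5 + 2) / 6 = 24/6 = 4
  x̄ = (7.1667, 4),  deviation x̄ - mu_0 = (7.1667, 4) - (3, 1) = (4.1667, 3).

Step 2 — sample covariance matrix, S[i,j] = (1/(n-1)) · Σ_k (x_{k,i} - mean_i) · (x_{k,j} - mean_j), divisor n-1 = 5:
  S[U,U] = ((-0.1667)·(-0.1667) + (0.8333)·(0.8333) + (1.8333)·(1.8333) + (-1.1667)·(-1.1667) + (0.8333)·(0.8333) + (-2.1667)·(-2.1667)) / 5 = 10.8333/5 = 2.1667
  S[U,V] = ((-0.1667)·(0) + (0.8333)·(-2) + (1.8333)·(1) + (-1.1667)·(2) + (0.8333)·(1) + (-2.1667)·(-2)) / 5 = 3/5 = 0.6
  S[V,V] = ((0)·(0) + (-2)·(-2) + (1)·(1) + (2)·(2) + (1)·(1) + (-2)·(-2)) / 5 = 14/5 = 2.8
  S = [[2.1667, 0.6],
 [0.6, 2.8]].

Step 3 — invert S. det(S) = 2.1667·2.8 - (0.6)² = 5.7067.
  S^{-1} = (1/det) · [[d, -b], [-b, a]] = [[0.4907, -0.1051],
 [-0.1051, 0.3797]].

Step 4 — quadratic form (x̄ - mu_0)^T · S^{-1} · (x̄ - mu_0):
  S^{-1} · (x̄ - mu_0) = (1.729, 0.7009),
  (x̄ - mu_0)^T · [...] = (4.1667)·(1.729) + (3)·(0.7009) = 9.3069.

Step 5 — scale by n: T² = 6 · 9.3069 = 55.8411.

T² ≈ 55.8411


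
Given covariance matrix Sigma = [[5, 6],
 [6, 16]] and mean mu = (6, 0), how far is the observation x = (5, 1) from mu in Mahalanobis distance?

Step 1 — centre the observation: (x - mu) = (-1, 1).

Step 2 — invert Sigma. det(Sigma) = 5·16 - (6)² = 44.
  Sigma^{-1} = (1/det) · [[d, -b], [-b, a]] = [[0.3636, -0.1364],
 [-0.1364, 0.1136]].

Step 3 — form the quadratic (x - mu)^T · Sigma^{-1} · (x - mu):
  Sigma^{-1} · (x - mu) = (-0.5, 0.25).
  (x - mu)^T · [Sigma^{-1} · (x - mu)] = (-1)·(-0.5) + (1)·(0.25) = 0.75.

Step 4 — take square root: d = √(0.75) ≈ 0.866.

d(x, mu) = √(0.75) ≈ 0.866


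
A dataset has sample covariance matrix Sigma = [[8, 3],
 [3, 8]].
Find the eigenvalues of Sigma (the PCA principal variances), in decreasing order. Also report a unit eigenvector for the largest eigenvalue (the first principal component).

Step 1 — characteristic polynomial of 2×2 Sigma:
  det(Sigma - λI) = λ² - trace · λ + det = 0.
  trace = 8 + 8 = 16, det = 8·8 - (3)² = 55.
Step 2 — discriminant:
  Δ = trace² - 4·det = 256 - 220 = 36.
Step 3 — eigenvalues:
  λ = (trace ± √Δ)/2 = (16 ± 6)/2,
  λ_1 = 11,  λ_2 = 5.

Step 4 — unit eigenvector for λ_1: solve (Sigma - λ_1 I)v = 0. First row:
  (8 - 11)·v_x + (3)·v_y = 0, i.e. (-3)·v_x + (3)·v_y = 0,
  so v ∝ (b, λ_1 - a) = (3, 3) = u.
  ||u|| = √((3)² + (3)²) = √(18) ≈ 4.2426,
  v_1 = u/||u|| ≈ (0.7071, 0.7071) (||v_1|| = 1).

λ_1 = 11,  λ_2 = 5;  v_1 ≈ (0.7071, 0.7071)


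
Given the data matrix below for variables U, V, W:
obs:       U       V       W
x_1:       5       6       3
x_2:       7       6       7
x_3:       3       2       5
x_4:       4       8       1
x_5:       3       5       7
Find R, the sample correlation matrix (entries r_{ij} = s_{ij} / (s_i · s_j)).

Step 1 — column means:
  mean(U) = (5 + 7 + 3 + 4 + 3) / 5 = 22/5 = 4.4
  mean(V) = (6 + 6 + 2 + 8 + 5) / 5 = 27/5 = 5.4
  mean(W) = (3 + 7 + 5 + 1 + 7) / 5 = 23/5 = 4.6

Step 2 — sample variances and covariances s[i,j] = (1/(n-1)) · Σ_k (x_{k,i} - mean_i) · (x_{k,j} - mean_j), with n-1 = 4:
  s[U,U] = ((0.6)·(0.6) + (2.6)·(2.6) + (-1.4)·(-1.4) + (-0.4)·(-0.4) + (-1.4)·(-1.4)) / 4 = 11.2/4 = 2.8
  s[U,V] = ((0.6)·(0.6) + (2.6)·(0.6) + (-1.4)·(-3.4) + (-0.4)·(2.6) + (-1.4)·(-0.4)) / 4 = 6.2/4 = 1.55
  s[U,W] = ((0.6)·(-1.6) + (2.6)·(2.4) + (-1.4)·(0.4) + (-0.4)·(-3.6) + (-1.4)·(2.4)) / 4 = 2.8/4 = 0.7
  s[V,V] = ((0.6)·(0.6) + (0.6)·(0.6) + (-3.4)·(-3.4) + (2.6)·(2.6) + (-0.4)·(-0.4)) / 4 = 19.2/4 = 4.8
  s[V,W] = ((0.6)·(-1.6) + (0.6)·(2.4) + (-3.4)·(0.4) + (2.6)·(-3.6) + (-0.4)·(2.4)) / 4 = -11.2/4 = -2.8
  s[W,W] = ((-1.6)·(-1.6) + (2.4)·(2.4) + (0.4)·(0.4) + (-3.6)·(-3.6) + (2.4)·(2.4)) / 4 = 27.2/4 = 6.8
  Sample standard deviations s_i = √(s[i,i]):
  s(U) = √(2.8) = 1.6733
  s(V) = √(4.8) = 2.1909
  s(W) = √(6.8) = 2.6077

Step 3 — r_{ij} = s_{ij} / (s_i · s_j):
  r[U,U] = 1 (diagonal).
  r[U,V] = 1.55 / (1.6733 · 2.1909) = 1.55 / 3.6661 = 0.4228
  r[U,W] = 0.7 / (1.6733 · 2.6077) = 0.7 / 4.3635 = 0.1604
  r[V,V] = 1 (diagonal).
  r[V,W] = -2.8 / (2.1909 · 2.6077) = -2.8 / 5.7131 = -0.4901
  r[W,W] = 1 (diagonal).

R is symmetric with unit diagonal. Assembling:

R = [[1, 0.4228, 0.1604],
 [0.4228, 1, -0.4901],
 [0.1604, -0.4901, 1]]


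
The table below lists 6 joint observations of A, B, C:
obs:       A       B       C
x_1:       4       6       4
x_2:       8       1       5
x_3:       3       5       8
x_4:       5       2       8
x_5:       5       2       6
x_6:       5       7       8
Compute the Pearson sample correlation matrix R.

Step 1 — column means:
  mean(A) = (4 + 8 + 3 + 5 + 5 + 5) / 6 = 30/6 = 5
  mean(B) = (6 + 1 + 5 + 2 + 2 + 7) / 6 = 23/6 = 3.8333
  mean(C) = (4 + 5 + 8 + 8 + 6 + 8) / 6 = 39/6 = 6.5

Step 2 — sample variances and covariances s[i,j] = (1/(n-1)) · Σ_k (x_{k,i} - mean_i) · (x_{k,j} - mean_j), with n-1 = 5:
  s[A,A] = ((-1)·(-1) + (3)·(3) + (-2)·(-2) + (0)·(0) + (0)·(0) + (0)·(0)) / 5 = 14/5 = 2.8
  s[A,B] = ((-1)·(2.1667) + (3)·(-2.8333) + (-2)·(1.1667) + (0)·(-1.8333) + (0)·(-1.8333) + (0)·(3.1667)) / 5 = -13/5 = -2.6
  s[A,C] = ((-1)·(-2.5) + (3)·(-1.5) + (-2)·(1.5) + (0)·(1.5) + (0)·(-0.5) + (0)·(1.5)) / 5 = -5/5 = -1
  s[B,B] = ((2.1667)·(2.1667) + (-2.8333)·(-2.8333) + (1.1667)·(1.1667) + (-1.8333)·(-1.8333) + (-1.8333)·(-1.8333) + (3.1667)·(3.1667)) / 5 = 30.8333/5 = 6.1667
  s[B,C] = ((2.1667)·(-2.5) + (-2.8333)·(-1.5) + (1.1667)·(1.5) + (-1.8333)·(1.5) + (-1.8333)·(-0.5) + (3.1667)·(1.5)) / 5 = 3.5/5 = 0.7
  s[C,C] = ((-2.5)·(-2.5) + (-1.5)·(-1.5) + (1.5)·(1.5) + (1.5)·(1.5) + (-0.5)·(-0.5) + (1.5)·(1.5)) / 5 = 15.5/5 = 3.1
  Sample standard deviations s_i = √(s[i,i]):
  s(A) = √(2.8) = 1.6733
  s(B) = √(6.1667) = 2.4833
  s(C) = √(3.1) = 1.7607

Step 3 — r_{ij} = s_{ij} / (s_i · s_j):
  r[A,A] = 1 (diagonal).
  r[A,B] = -2.6 / (1.6733 · 2.4833) = -2.6 / 4.1553 = -0.6257
  r[A,C] = -1 / (1.6733 · 1.7607) = -1 / 2.9462 = -0.3394
  r[B,B] = 1 (diagonal).
  r[B,C] = 0.7 / (2.4833 · 1.7607) = 0.7 / 4.3723 = 0.1601
  r[C,C] = 1 (diagonal).

R is symmetric with unit diagonal. Assembling:

R = [[1, -0.6257, -0.3394],
 [-0.6257, 1, 0.1601],
 [-0.3394, 0.1601, 1]]


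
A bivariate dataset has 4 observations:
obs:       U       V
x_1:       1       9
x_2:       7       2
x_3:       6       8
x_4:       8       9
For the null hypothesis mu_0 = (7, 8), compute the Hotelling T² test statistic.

Step 1 — sample mean vector:
  mean(U) = (1 + 7 + 6 + 8) / 4 = 22/4 = 5.5
  mean(V) = (9 + 2 + 8 + 9) / 4 = 28/4 = 7
  x̄ = (5.5, 7),  deviation x̄ - mu_0 = (5.5, 7) - (7, 8) = (-1.5, -1).

Step 2 — sample covariance matrix, S[i,j] = (1/(n-1)) · Σ_k (x_{k,i} - mean_i) · (x_{k,j} - mean_j), divisor n-1 = 3:
  S[U,U] = ((-4.5)·(-4.5) + (1.5)·(1.5) + (0.5)·(0.5) + (2.5)·(2.5)) / 3 = 29/3 = 9.6667
  S[U,V] = ((-4.5)·(2) + (1.5)·(-5) + (0.5)·(1) + (2.5)·(2)) / 3 = -11/3 = -3.6667
  S[V,V] = ((2)·(2) + (-5)·(-5) + (1)·(1) + (2)·(2)) / 3 = 34/3 = 11.3333
  S = [[9.6667, -3.6667],
 [-3.6667, 11.3333]].

Step 3 — invert S. det(S) = 9.6667·11.3333 - (-3.6667)² = 96.1111.
  S^{-1} = (1/det) · [[d, -b], [-b, a]] = [[0.1179, 0.0382],
 [0.0382, 0.1006]].

Step 4 — quadratic form (x̄ - mu_0)^T · S^{-1} · (x̄ - mu_0):
  S^{-1} · (x̄ - mu_0) = (-0.215, -0.1578),
  (x̄ - mu_0)^T · [...] = (-1.5)·(-0.215) + (-1)·(-0.1578) = 0.4803.

Step 5 — scale by n: T² = 4 · 0.4803 = 1.9214.

T² ≈ 1.9214


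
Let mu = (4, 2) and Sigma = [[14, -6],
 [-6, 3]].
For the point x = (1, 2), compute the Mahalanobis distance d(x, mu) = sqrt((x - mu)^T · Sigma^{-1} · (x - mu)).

Step 1 — centre the observation: (x - mu) = (-3, 0).

Step 2 — invert Sigma. det(Sigma) = 14·3 - (-6)² = 6.
  Sigma^{-1} = (1/det) · [[d, -b], [-b, a]] = [[0.5, 1],
 [1, 2.3333]].

Step 3 — form the quadratic (x - mu)^T · Sigma^{-1} · (x - mu):
  Sigma^{-1} · (x - mu) = (-1.5, -3).
  (x - mu)^T · [Sigma^{-1} · (x - mu)] = (-3)·(-1.5) + (0)·(-3) = 4.5.

Step 4 — take square root: d = √(4.5) ≈ 2.1213.

d(x, mu) = √(4.5) ≈ 2.1213


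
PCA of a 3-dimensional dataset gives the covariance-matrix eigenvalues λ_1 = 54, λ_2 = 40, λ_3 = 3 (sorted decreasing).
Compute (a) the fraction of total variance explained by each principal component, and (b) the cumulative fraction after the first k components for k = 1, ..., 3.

Step 1 — total variance = trace(Sigma) = Σ λ_i = 54 + 40 + 3 = 97.

Step 2 — fraction explained by component i = λ_i / Σ λ:
  PC1: 54/97 = 0.5567
  PC2: 40/97 = 0.4124
  PC3: 3/97 = 0.0309

Step 3 — cumulative fraction after k components = (λ_1 + ... + λ_k) / Σ λ:
  k = 1: 54/97 = 0.5567
  k = 2: (54 + 40)/97 = 94/97 = 0.9691
  k = 3: (54 + 40 + 3)/97 = 97/97 = 1

Summary (fraction, with percent):

explained: PC1 0.5567 (55.67%), PC2 0.4124 (41.24%), PC3 0.0309 (3.09%);  cumulative: 0.5567, 0.9691, 1


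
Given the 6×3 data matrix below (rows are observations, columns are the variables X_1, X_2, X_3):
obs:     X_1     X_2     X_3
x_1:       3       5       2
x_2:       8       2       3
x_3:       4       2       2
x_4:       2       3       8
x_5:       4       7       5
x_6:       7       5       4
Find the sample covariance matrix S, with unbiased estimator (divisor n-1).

Step 1 — column means:
  mean(X_1) = (3 + 8 + 4 + 2 + 4 + 7) / 6 = 28/6 = 4.6667
  mean(X_2) = (5 + 2 + 2 + 3 + 7 + 5) / 6 = 24/6 = 4
  mean(X_3) = (2 + 3 + 2 + 8 + 5 + 4) / 6 = 24/6 = 4

Step 2 — sample covariance S[i,j] = (1/(n-1)) · Σ_k (x_{k,i} - mean_i) · (x_{k,j} - mean_j), with n-1 = 5.
  S[X_1,X_1] = ((-1.6667)·(-1.6667) + (3.3333)·(3.3333) + (-0.6667)·(-0.6667) + (-2.6667)·(-2.6667) + (-0.6667)·(-0.6667) + (2.3333)·(2.3333)) / 5 = 27.3333/5 = 5.4667
  S[X_1,X_2] = ((-1.6667)·(1) + (3.3333)·(-2) + (-0.6667)·(-2) + (-2.6667)·(-1) + (-0.6667)·(3) + (2.3333)·(1)) / 5 = -4/5 = -0.8
  S[X_1,X_3] = ((-1.6667)·(-2) + (3.3333)·(-1) + (-0.6667)·(-2) + (-2.6667)·(4) + (-0.6667)·(1) + (2.3333)·(0)) / 5 = -10/5 = -2
  S[X_2,X_2] = ((1)·(1) + (-2)·(-2) + (-2)·(-2) + (-1)·(-1) + (3)·(3) + (1)·(1)) / 5 = 20/5 = 4
  S[X_2,X_3] = ((1)·(-2) + (-2)·(-1) + (-2)·(-2) + (-1)·(4) + (3)·(1) + (1)·(0)) / 5 = 3/5 = 0.6
  S[X_3,X_3] = ((-2)·(-2) + (-1)·(-1) + (-2)·(-2) + (4)·(4) + (1)·(1) + (0)·(0)) / 5 = 26/5 = 5.2

S is symmetric (S[j,i] = S[i,j]). Assembling:

S = [[5.4667, -0.8, -2],
 [-0.8, 4, 0.6],
 [-2, 0.6, 5.2]]


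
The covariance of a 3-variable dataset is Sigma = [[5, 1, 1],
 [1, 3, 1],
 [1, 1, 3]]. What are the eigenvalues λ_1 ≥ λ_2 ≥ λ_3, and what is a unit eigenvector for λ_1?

Step 1 — characteristic polynomial p(λ) = det(λI - Sigma) = λ³ - tr·λ² + c_1·λ - det, where tr = trace, c_1 = sum of the principal 2×2 minors, det = det(Sigma):
  tr = 5 + 3 + 3 = 11,
  c_1 = (5·3 - (1)²) + (5·3 - (1)²) + (3·3 - (1)²) = 14 + 14 + 8 = 36,
  det = 5·(3·3 - (1)²) - (1)·((1)·3 - (1)·(1)) + (1)·((1)·(1) - 3·(1)) = 5·(8) - (1)·(2) + (1)·(-2) = 36.
  So p(λ) = λ³ - 11λ² + 36λ - 36.
Step 2 — look for an integer root (rational root theorem: any rational root is an integer divisor of 36). Testing λ = 2:
  p(2) = 8 - 44 + 72 - 36 = 0  ✓
  Dividing out (λ - 2): p(λ) = (λ - 2)(λ² - 9λ + 18).
Step 3 — remaining eigenvalues from the quadratic λ² - 9λ + 18 = 0:
  Δ = 9² - 4·18 = 81 - 72 = 9,  λ = (9 ± √9)/2 = (9 ± 3)/2 = 6 or 3.
  Sorted: λ_1 = 6,  λ_2 = 3,  λ_3 = 2  (check: sum = 11 = tr ✓).

Step 4 — unit eigenvector for λ_1 = 6: v spans the null space of (Sigma - λ_1 I), whose rows are
  r_1 = (-1, 1, 1),  r_2 = (1, -3, 1),  r_3 = (1, 1, -3).
  v is orthogonal to every row, so take v ∝ r_1 × r_2 = ((1)·(1) - (1)·(-3), (1)·(1) - (-1)·(1), (-1)·(-3) - (1)·(1)) = (4, 2, 2).
  Rescale (divide by 2): u = (2, 1, 1).
  ||u|| = √((2)² + (1)² + (1)²) = √(6) ≈ 2.4495,  v_1 = u/||u|| ≈ (0.8165, 0.4082, 0.4082) (||v_1|| = 1).

λ_1 = 6,  λ_2 = 3,  λ_3 = 2;  v_1 ≈ (0.8165, 0.4082, 0.4082)


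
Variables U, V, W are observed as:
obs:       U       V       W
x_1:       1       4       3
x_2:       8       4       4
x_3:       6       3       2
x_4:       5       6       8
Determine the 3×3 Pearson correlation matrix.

Step 1 — column means:
  mean(U) = (1 + 8 + 6 + 5) / 4 = 20/4 = 5
  mean(V) = (4 + 4 + 3 + 6) / 4 = 17/4 = 4.25
  mean(W) = (3 + 4 + 2 + 8) / 4 = 17/4 = 4.25

Step 2 — sample variances and covariances s[i,j] = (1/(n-1)) · Σ_k (x_{k,i} - mean_i) · (x_{k,j} - mean_j), with n-1 = 3:
  s[U,U] = ((-4)·(-4) + (3)·(3) + (1)·(1) + (0)·(0)) / 3 = 26/3 = 8.6667
  s[U,V] = ((-4)·(-0.25) + (3)·(-0.25) + (1)·(-1.25) + (0)·(1.75)) / 3 = -1/3 = -0.3333
  s[U,W] = ((-4)·(-1.25) + (3)·(-0.25) + (1)·(-2.25) + (0)·(3.75)) / 3 = 2/3 = 0.6667
  s[V,V] = ((-0.25)·(-0.25) + (-0.25)·(-0.25) + (-1.25)·(-1.25) + (1.75)·(1.75)) / 3 = 4.75/3 = 1.5833
  s[V,W] = ((-0.25)·(-1.25) + (-0.25)·(-0.25) + (-1.25)·(-2.25) + (1.75)·(3.75)) / 3 = 9.75/3 = 3.25
  s[W,W] = ((-1.25)·(-1.25) + (-0.25)·(-0.25) + (-2.25)·(-2.25) + (3.75)·(3.75)) / 3 = 20.75/3 = 6.9167
  Sample standard deviations s_i = √(s[i,i]):
  s(U) = √(8.6667) = 2.9439
  s(V) = √(1.5833) = 1.2583
  s(W) = √(6.9167) = 2.63

Step 3 — r_{ij} = s_{ij} / (s_i · s_j):
  r[U,U] = 1 (diagonal).
  r[U,V] = -0.3333 / (2.9439 · 1.2583) = -0.3333 / 3.7044 = -0.09
  r[U,W] = 0.6667 / (2.9439 · 2.63) = 0.6667 / 7.7424 = 0.0861
  r[V,V] = 1 (diagonal).
  r[V,W] = 3.25 / (1.2583 · 2.63) = 3.25 / 3.3093 = 0.9821
  r[W,W] = 1 (diagonal).

R is symmetric with unit diagonal. Assembling:

R = [[1, -0.09, 0.0861],
 [-0.09, 1, 0.9821],
 [0.0861, 0.9821, 1]]


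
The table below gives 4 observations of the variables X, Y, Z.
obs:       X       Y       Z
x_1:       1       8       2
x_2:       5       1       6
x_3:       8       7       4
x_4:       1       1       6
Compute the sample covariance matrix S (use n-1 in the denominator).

Step 1 — column means:
  mean(X) = (1 + 5 + 8 + 1) / 4 = 15/4 = 3.75
  mean(Y) = (8 + 1 + 7 + 1) / 4 = 17/4 = 4.25
  mean(Z) = (2 + 6 + 4 + 6) / 4 = 18/4 = 4.5

Step 2 — sample covariance S[i,j] = (1/(n-1)) · Σ_k (x_{k,i} - mean_i) · (x_{k,j} - mean_j), with n-1 = 3.
  S[X,X] = ((-2.75)·(-2.75) + (1.25)·(1.25) + (4.25)·(4.25) + (-2.75)·(-2.75)) / 3 = 34.75/3 = 11.5833
  S[X,Y] = ((-2.75)·(3.75) + (1.25)·(-3.25) + (4.25)·(2.75) + (-2.75)·(-3.25)) / 3 = 6.25/3 = 2.0833
  S[X,Z] = ((-2.75)·(-2.5) + (1.25)·(1.5) + (4.25)·(-0.5) + (-2.75)·(1.5)) / 3 = 2.5/3 = 0.8333
  S[Y,Y] = ((3.75)·(3.75) + (-3.25)·(-3.25) + (2.75)·(2.75) + (-3.25)·(-3.25)) / 3 = 42.75/3 = 14.25
  S[Y,Z] = ((3.75)·(-2.5) + (-3.25)·(1.5) + (2.75)·(-0.5) + (-3.25)·(1.5)) / 3 = -20.5/3 = -6.8333
  S[Z,Z] = ((-2.5)·(-2.5) + (1.5)·(1.5) + (-0.5)·(-0.5) + (1.5)·(1.5)) / 3 = 11/3 = 3.6667

S is symmetric (S[j,i] = S[i,j]). Assembling:

S = [[11.5833, 2.0833, 0.8333],
 [2.0833, 14.25, -6.8333],
 [0.8333, -6.8333, 3.6667]]


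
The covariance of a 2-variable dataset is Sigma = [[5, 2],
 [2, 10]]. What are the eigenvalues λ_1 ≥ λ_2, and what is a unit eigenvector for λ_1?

Step 1 — characteristic polynomial of 2×2 Sigma:
  det(Sigma - λI) = λ² - trace · λ + det = 0.
  trace = 5 + 10 = 15, det = 5·10 - (2)² = 46.
Step 2 — discriminant:
  Δ = trace² - 4·det = 225 - 184 = 41.
Step 3 — eigenvalues:
  λ = (trace ± √Δ)/2 = (15 ± 6.4031)/2,
  λ_1 = 10.7016,  λ_2 = 4.2984.

Step 4 — unit eigenvector for λ_1: solve (Sigma - λ_1 I)v = 0. First row:
  (5 - 10.7016)·v_x + (2)·v_y = 0, i.e. (-5.7016)·v_x + (2)·v_y = 0,
  so v ∝ (b, λ_1 - a) = (2, 5.7016) = u.
  ||u|| = √((2)² + (5.7016)²) = √(36.5078) ≈ 6.0422,
  v_1 = u/||u|| ≈ (0.331, 0.9436) (||v_1|| = 1).

λ_1 = 10.7016,  λ_2 = 4.2984;  v_1 ≈ (0.331, 0.9436)
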